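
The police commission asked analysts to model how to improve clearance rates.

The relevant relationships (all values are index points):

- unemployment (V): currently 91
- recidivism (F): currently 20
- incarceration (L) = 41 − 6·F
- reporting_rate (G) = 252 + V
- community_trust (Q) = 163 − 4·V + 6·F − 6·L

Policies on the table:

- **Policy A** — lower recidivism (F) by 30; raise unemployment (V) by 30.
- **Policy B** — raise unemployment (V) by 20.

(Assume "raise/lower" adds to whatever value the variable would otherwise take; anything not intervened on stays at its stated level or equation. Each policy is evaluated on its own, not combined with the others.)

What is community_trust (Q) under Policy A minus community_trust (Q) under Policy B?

Policy A (F − 30, V + 30):
  V = 91 + 30 = 121
  F = 20 − 30 = -10
  L = 41 − 6·(-10) = 101
  Q = 163 − 4·121 + 6·(-10) − 6·101 = -987
Policy B (V + 20):
  V = 91 + 20 = 111
  F = 20
  L = 41 − 6·20 = -79
  Q = 163 − 4·111 + 6·20 − 6·(-79) = 313
Q: -987 − 313 = -1300

-1300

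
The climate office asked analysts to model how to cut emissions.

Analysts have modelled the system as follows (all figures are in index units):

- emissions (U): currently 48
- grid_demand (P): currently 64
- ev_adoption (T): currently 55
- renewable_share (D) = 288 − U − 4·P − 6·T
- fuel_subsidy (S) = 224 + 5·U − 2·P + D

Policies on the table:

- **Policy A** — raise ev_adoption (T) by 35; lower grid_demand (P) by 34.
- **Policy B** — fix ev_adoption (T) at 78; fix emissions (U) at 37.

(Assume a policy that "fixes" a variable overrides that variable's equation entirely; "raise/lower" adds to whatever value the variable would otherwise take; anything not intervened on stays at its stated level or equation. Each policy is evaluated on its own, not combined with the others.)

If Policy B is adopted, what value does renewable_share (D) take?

-473

Policy B (T := 78, U := 37):
  U = 37
  P = 64
  T = 78
  D = 288 − 37 − 4·64 − 6·78 = -473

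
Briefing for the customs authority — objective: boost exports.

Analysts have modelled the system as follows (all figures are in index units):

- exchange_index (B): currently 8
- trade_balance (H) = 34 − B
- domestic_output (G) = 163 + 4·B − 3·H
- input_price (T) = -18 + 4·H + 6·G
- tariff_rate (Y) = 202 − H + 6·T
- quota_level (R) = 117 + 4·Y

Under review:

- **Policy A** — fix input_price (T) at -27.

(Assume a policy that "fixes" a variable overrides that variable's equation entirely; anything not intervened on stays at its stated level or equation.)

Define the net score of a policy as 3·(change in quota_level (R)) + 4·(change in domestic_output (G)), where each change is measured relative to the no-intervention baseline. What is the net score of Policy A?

Baseline:
  B = 8
  H = 34 − 8 = 26
  G = 163 + 4·8 − 3·26 = 117
  T = -18 + 4·26 + 6·117 = 788
  Y = 202 − 26 + 6·788 = 4904
  R = 117 + 4·4904 = 19733
Policy A (T := -27):
  B = 8
  H = 34 − 8 = 26
  G = 163 + 4·8 − 3·26 = 117
  T = -27
  Y = 202 − 26 + 6·(-27) = 14
  R = 117 + 4·14 = 173
ΔR = 173 − 19733 = -19560; ΔG = 117 − 117 = 0
Score = 3·(-19560) + 4·0 = -58680

-58680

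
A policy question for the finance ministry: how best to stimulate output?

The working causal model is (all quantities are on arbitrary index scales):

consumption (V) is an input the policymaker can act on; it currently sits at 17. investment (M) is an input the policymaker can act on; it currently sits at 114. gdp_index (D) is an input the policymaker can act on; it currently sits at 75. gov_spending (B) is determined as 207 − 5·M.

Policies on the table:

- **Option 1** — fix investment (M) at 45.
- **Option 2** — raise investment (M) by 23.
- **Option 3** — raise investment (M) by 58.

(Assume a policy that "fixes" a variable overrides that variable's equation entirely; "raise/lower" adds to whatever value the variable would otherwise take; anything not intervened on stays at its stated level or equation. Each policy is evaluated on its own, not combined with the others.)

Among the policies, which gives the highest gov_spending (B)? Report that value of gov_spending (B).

-18

Option 1 (M := 45):
  M = 45
  B = 207 − 5·45 = -18
Option 2 (M + 23):
  M = 114 + 23 = 137
  B = 207 − 5·137 = -478
Option 3 (M + 58):
  M = 114 + 58 = 172
  B = 207 − 5·172 = -653
Comparing — Option 1: B=-18, Option 2: B=-478, Option 3: B=-653. Highest is -18 (Option 1).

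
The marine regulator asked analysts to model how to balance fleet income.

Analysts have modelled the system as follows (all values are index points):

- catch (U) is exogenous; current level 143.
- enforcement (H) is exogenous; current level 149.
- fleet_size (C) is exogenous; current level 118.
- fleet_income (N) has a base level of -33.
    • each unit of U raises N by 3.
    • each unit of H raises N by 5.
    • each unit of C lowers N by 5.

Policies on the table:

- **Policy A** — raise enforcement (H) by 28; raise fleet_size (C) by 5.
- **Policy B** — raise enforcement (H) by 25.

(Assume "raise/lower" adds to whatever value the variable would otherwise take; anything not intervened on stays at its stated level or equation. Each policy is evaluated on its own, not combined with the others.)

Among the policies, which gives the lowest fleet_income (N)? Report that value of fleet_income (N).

Policy A (H + 28, C + 5):
  U = 143
  H = 149 + 28 = 177
  C = 118 + 5 = 123
  N = -33 + 3·143 + 5·177 − 5·123 = 666
Policy B (H + 25):
  U = 143
  H = 149 + 25 = 174
  C = 118
  N = -33 + 3·143 + 5·174 − 5·118 = 676
Comparing — Policy A: N=666, Policy B: N=676. Lowest is 666 (Policy A).

666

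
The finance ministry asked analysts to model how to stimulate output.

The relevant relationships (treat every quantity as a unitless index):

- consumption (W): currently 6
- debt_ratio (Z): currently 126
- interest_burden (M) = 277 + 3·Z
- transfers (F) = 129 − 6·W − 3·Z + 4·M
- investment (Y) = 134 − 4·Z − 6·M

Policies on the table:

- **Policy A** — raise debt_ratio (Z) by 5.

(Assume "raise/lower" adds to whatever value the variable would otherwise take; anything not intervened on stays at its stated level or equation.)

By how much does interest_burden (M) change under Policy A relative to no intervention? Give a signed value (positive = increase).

Baseline:
  Z = 126
  M = 277 + 3·126 = 655
Policy A (Z + 5):
  Z = 126 + 5 = 131
  M = 277 + 3·131 = 670
Change in M: 670 − 655 = 15

15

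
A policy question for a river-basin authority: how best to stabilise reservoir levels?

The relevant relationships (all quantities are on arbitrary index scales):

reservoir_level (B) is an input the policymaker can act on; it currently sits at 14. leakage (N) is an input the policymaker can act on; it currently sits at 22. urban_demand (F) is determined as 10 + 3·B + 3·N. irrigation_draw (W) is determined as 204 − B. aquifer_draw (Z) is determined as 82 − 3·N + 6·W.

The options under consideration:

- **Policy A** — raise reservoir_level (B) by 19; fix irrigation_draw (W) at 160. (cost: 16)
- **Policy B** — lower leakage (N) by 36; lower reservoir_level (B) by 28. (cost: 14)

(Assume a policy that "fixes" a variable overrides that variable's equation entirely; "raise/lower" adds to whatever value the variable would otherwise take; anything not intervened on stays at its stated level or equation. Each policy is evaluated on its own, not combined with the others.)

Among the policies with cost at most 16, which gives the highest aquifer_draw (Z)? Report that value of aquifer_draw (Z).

Policy A (B + 19, W := 160):
  B = 14 + 19 = 33
  N = 22
  W = 160
  Z = 82 − 3·22 + 6·160 = 976
Policy B (N − 36, B − 28):
  B = 14 − 28 = -14
  N = 22 − 36 = -14
  W = 204 − (-14) = 218
  Z = 82 − 3·(-14) + 6·218 = 1432
Comparing — Policy A: Z=976, Policy B: Z=1432. Highest is 1432 (Policy B).

1432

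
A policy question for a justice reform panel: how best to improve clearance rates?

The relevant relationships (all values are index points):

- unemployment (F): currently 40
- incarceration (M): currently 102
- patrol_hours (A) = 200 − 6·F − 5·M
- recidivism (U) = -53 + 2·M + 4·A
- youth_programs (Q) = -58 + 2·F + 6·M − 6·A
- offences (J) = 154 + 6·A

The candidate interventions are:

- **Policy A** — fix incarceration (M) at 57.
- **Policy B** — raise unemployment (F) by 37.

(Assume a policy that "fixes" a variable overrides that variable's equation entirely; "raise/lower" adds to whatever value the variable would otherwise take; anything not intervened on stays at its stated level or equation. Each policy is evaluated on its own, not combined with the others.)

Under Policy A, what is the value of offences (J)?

-1796

Policy A (M := 57):
  F = 40
  M = 57
  A = 200 − 6·40 − 5·57 = -325
  J = 154 + 6·(-325) = -1796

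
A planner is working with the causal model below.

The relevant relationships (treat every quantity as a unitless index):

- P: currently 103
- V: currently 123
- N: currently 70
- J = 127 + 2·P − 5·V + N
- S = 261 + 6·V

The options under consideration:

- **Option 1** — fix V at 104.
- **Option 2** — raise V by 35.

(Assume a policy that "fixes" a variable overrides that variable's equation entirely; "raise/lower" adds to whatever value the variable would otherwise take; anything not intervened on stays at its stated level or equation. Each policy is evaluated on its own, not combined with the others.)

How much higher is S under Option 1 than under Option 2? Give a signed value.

-324

Option 1 (V := 104):
  V = 104
  S = 261 + 6·104 = 885
Option 2 (V + 35):
  V = 123 + 35 = 158
  S = 261 + 6·158 = 1209
S: 885 − 1209 = -324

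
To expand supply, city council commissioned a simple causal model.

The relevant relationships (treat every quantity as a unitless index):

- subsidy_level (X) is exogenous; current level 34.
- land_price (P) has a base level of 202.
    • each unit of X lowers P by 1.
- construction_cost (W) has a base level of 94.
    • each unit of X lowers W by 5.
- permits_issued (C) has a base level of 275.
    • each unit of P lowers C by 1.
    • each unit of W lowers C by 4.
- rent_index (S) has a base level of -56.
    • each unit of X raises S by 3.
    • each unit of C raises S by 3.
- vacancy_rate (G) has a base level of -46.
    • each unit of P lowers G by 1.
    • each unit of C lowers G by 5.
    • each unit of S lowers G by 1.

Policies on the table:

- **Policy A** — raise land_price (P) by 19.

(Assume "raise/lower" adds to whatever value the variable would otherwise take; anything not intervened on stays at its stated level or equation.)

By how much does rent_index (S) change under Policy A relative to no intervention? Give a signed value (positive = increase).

-57

Baseline:
  X = 34
  P = 202 − 34 = 168
  W = 94 − 5·34 = -76
  C = 275 − 168 − 4·(-76) = 411
  S = -56 + 3·34 + 3·411 = 1279
Policy A (P + 19):
  X = 34
  P = 202 − 34 (+19 from intervention) = 187
  W = 94 − 5·34 = -76
  C = 275 − 187 − 4·(-76) = 392
  S = -56 + 3·34 + 3·392 = 1222
Change in S: 1222 − 1279 = -57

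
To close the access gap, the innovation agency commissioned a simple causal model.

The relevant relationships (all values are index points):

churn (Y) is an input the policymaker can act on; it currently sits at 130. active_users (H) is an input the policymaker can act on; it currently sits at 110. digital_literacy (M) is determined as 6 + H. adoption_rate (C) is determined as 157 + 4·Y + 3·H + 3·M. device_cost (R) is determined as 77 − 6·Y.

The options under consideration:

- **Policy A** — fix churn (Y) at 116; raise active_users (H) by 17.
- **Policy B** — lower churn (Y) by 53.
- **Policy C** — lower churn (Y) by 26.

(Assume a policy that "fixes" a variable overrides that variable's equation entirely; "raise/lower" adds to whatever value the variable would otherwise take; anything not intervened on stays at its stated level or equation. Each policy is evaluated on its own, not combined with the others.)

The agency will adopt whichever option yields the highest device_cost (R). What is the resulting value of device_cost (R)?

Policy A (Y := 116, H + 17):
  Y = 116
  R = 77 − 6·116 = -619
Policy B (Y − 53):
  Y = 130 − 53 = 77
  R = 77 − 6·77 = -385
Policy C (Y − 26):
  Y = 130 − 26 = 104
  R = 77 − 6·104 = -547
Comparing — Policy A: R=-619, Policy B: R=-385, Policy C: R=-547. Highest is -385 (Policy B).

-385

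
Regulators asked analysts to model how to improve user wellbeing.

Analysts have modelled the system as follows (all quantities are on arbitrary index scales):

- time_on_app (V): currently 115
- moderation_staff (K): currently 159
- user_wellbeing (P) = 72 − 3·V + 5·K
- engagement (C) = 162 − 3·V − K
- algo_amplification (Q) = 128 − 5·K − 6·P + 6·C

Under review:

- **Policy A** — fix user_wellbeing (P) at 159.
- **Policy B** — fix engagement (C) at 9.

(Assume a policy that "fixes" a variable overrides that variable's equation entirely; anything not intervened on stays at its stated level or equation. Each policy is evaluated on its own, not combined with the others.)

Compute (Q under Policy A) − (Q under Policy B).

72

Policy A (P := 159):
  V = 115
  K = 159
  P = 159
  C = 162 − 3·115 − 159 = -342
  Q = 128 − 5·159 − 6·159 + 6·(-342) = -3673
Policy B (C := 9):
  V = 115
  K = 159
  P = 72 − 3·115 + 5·159 = 522
  C = 9
  Q = 128 − 5·159 − 6·522 + 6·9 = -3745
Q: -3673 − (-3745) = 72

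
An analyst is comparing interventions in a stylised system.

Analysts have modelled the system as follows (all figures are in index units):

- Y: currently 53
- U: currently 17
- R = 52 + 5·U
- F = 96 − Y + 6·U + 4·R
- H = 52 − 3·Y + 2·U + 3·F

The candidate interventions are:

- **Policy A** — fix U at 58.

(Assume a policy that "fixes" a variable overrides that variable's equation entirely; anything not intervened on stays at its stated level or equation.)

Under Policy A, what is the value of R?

Policy A (U := 58):
  U = 58
  R = 52 + 5·58 = 342

342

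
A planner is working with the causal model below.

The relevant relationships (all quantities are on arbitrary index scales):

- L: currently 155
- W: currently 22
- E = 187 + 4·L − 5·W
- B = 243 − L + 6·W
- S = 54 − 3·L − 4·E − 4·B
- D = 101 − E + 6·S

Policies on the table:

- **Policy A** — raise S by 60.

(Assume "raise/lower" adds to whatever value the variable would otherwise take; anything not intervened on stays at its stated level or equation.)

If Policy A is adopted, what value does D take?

Policy A (S + 60):
  L = 155
  W = 22
  E = 187 + 4·155 − 5·22 = 697
  B = 243 − 155 + 6·22 = 220
  S = 54 − 3·155 − 4·697 − 4·220 (+60 from intervention) = -4019
  D = 101 − 697 + 6·(-4019) = -24710

-24710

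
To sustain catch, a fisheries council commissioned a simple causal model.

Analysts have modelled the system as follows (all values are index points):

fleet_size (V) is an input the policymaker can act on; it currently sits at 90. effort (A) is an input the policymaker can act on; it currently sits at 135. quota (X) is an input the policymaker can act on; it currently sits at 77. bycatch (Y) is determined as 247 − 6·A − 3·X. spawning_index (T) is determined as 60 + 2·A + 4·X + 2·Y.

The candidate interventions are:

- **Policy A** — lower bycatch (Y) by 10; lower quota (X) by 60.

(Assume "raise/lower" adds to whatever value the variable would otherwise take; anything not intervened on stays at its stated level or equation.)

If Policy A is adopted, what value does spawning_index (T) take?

Policy A (Y − 10, X − 60):
  A = 135
  X = 77 − 60 = 17
  Y = 247 − 6·135 − 3·17 (−10 from intervention) = -624
  T = 60 + 2·135 + 4·17 + 2·(-624) = -850

-850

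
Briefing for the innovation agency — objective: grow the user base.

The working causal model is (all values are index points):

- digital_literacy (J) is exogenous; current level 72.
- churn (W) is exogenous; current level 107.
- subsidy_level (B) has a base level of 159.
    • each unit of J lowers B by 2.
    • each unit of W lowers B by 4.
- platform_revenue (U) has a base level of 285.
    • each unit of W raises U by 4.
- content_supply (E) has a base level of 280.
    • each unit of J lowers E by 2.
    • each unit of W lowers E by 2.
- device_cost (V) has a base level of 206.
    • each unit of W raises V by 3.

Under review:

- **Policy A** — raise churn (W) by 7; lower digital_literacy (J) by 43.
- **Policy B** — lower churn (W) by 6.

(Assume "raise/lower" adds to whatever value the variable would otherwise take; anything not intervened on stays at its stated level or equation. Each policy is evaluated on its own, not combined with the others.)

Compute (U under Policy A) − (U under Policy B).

Policy A (W + 7, J − 43):
  W = 107 + 7 = 114
  U = 285 + 4·114 = 741
Policy B (W − 6):
  W = 107 − 6 = 101
  U = 285 + 4·101 = 689
U: 741 − 689 = 52

52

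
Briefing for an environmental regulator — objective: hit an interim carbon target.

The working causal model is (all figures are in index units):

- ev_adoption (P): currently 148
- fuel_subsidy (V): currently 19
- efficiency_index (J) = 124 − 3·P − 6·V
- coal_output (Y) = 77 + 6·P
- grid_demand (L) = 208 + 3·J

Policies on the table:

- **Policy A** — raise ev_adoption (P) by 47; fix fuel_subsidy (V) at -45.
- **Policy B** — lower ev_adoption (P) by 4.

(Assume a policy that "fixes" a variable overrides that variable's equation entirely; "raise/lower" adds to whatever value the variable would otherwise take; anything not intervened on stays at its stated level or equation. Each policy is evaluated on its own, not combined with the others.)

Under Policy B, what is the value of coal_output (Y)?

Policy B (P − 4):
  P = 148 − 4 = 144
  Y = 77 + 6·144 = 941

941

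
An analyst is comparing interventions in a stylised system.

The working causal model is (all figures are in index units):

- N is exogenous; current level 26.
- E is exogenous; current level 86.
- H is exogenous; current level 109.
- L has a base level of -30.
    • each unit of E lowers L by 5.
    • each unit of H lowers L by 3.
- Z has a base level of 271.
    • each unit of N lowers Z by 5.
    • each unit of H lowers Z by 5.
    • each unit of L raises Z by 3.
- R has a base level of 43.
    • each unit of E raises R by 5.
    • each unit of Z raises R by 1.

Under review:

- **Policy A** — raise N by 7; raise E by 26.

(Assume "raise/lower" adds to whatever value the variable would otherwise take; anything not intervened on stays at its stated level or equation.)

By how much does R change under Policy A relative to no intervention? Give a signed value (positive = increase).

-295

Baseline:
  N = 26
  E = 86
  H = 109
  L = -30 − 5·86 − 3·109 = -787
  Z = 271 − 5·26 − 5·109 + 3·(-787) = -2765
  R = 43 + 5·86 + (-2765) = -2292
Policy A (N + 7, E + 26):
  N = 26 + 7 = 33
  E = 86 + 26 = 112
  H = 109
  L = -30 − 5·112 − 3·109 = -917
  Z = 271 − 5·33 − 5·109 + 3·(-917) = -3190
  R = 43 + 5·112 + (-3190) = -2587
Change in R: -2587 − (-2292) = -295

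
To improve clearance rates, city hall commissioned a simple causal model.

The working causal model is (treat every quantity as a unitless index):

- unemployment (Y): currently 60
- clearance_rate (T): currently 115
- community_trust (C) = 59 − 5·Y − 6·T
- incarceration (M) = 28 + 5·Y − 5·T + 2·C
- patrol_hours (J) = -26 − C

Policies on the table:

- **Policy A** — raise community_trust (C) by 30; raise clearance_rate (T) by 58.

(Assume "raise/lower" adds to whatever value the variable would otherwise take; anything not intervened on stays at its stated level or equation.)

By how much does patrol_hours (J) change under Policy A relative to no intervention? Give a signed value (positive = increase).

Baseline:
  Y = 60
  T = 115
  C = 59 − 5·60 − 6·115 = -931
  J = -26 − (-931) = 905
Policy A (C + 30, T + 58):
  Y = 60
  T = 115 + 58 = 173
  C = 59 − 5·60 − 6·173 (+30 from intervention) = -1249
  J = -26 − (-1249) = 1223
Change in J: 1223 − 905 = 318

318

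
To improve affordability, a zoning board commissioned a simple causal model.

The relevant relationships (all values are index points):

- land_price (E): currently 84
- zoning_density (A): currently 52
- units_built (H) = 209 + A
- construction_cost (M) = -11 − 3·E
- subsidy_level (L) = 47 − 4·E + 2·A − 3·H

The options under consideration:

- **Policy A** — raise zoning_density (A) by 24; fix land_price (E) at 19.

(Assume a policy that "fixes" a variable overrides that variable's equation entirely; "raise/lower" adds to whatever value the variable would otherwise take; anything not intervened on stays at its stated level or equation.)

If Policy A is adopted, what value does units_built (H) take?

Policy A (A + 24, E := 19):
  A = 52 + 24 = 76
  H = 209 + 76 = 285

285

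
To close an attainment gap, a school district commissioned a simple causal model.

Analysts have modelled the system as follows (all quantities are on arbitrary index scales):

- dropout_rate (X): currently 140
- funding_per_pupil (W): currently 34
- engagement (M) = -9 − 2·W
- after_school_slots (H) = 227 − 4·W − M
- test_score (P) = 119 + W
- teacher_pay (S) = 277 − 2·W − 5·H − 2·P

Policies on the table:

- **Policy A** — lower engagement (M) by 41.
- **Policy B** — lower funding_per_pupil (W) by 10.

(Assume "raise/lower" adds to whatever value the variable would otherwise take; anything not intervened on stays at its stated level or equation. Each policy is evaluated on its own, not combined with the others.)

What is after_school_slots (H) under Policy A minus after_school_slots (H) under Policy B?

21

Policy A (M − 41):
  W = 34
  M = -9 − 2·34 (−41 from intervention) = -118
  H = 227 − 4·34 − (-118) = 209
Policy B (W − 10):
  W = 34 − 10 = 24
  M = -9 − 2·24 = -57
  H = 227 − 4·24 − (-57) = 188
H: 209 − 188 = 21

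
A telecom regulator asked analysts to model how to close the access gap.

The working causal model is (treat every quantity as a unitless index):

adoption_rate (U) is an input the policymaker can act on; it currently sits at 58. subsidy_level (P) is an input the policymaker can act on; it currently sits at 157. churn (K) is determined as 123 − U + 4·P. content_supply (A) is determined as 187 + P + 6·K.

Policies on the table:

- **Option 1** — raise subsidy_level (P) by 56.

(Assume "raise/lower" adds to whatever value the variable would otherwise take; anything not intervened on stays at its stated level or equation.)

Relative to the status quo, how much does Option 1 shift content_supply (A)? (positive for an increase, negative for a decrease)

Baseline:
  U = 58
  P = 157
  K = 123 − 58 + 4·157 = 693
  A = 187 + 157 + 6·693 = 4502
Option 1 (P + 56):
  U = 58
  P = 157 + 56 = 213
  K = 123 − 58 + 4·213 = 917
  A = 187 + 213 + 6·917 = 5902
Change in A: 5902 − 4502 = 1400

1400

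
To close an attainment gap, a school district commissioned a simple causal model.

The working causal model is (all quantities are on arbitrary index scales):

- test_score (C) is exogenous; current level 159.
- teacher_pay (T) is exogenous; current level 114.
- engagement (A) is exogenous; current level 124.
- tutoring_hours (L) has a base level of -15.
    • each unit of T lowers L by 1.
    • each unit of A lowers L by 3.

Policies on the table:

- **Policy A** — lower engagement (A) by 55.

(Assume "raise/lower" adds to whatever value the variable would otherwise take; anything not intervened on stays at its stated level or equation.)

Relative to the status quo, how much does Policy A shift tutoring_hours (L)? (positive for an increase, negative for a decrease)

Baseline:
  T = 114
  A = 124
  L = -15 − 114 − 3·124 = -501
Policy A (A − 55):
  T = 114
  A = 124 − 55 = 69
  L = -15 − 114 − 3·69 = -336
Change in L: -336 − (-501) = 165

165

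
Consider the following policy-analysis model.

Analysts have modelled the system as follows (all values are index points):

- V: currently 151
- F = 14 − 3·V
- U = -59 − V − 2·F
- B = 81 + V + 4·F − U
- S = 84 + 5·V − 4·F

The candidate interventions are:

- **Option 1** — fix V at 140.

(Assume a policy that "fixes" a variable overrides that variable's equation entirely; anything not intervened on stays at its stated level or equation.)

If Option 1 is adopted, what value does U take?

613

Option 1 (V := 140):
  V = 140
  F = 14 − 3·140 = -406
  U = -59 − 140 − 2·(-406) = 613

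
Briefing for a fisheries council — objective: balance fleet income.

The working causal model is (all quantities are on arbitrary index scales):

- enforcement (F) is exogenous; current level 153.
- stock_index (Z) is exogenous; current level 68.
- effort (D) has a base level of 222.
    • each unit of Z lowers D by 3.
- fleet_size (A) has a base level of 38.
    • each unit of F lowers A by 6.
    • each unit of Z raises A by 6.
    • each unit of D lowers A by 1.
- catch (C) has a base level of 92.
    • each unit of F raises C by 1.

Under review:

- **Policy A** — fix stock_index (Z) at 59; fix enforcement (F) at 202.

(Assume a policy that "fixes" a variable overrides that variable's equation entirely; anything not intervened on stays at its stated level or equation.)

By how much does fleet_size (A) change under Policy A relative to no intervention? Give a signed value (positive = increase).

Baseline:
  F = 153
  Z = 68
  D = 222 − 3·68 = 18
  A = 38 − 6·153 + 6·68 − 18 = -490
Policy A (Z := 59, F := 202):
  F = 202
  Z = 59
  D = 222 − 3·59 = 45
  A = 38 − 6·202 + 6·59 − 45 = -865
Change in A: -865 − (-490) = -375

-375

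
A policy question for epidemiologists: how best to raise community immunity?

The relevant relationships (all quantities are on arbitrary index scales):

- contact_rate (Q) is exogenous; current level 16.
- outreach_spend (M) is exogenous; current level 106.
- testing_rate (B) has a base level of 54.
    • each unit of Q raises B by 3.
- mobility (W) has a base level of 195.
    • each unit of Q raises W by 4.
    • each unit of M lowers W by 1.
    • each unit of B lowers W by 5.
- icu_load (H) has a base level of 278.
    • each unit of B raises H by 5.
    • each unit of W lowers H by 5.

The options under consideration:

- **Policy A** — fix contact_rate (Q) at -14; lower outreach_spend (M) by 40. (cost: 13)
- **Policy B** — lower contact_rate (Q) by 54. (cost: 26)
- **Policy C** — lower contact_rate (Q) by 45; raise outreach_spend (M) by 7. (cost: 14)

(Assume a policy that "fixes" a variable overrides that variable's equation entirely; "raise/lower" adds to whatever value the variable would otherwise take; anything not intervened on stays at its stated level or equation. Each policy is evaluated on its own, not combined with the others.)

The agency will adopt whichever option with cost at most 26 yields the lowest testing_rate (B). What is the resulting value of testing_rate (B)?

-60

Policy A (Q := -14, M − 40):
  Q = -14
  B = 54 + 3·(-14) = 12
Policy B (Q − 54):
  Q = 16 − 54 = -38
  B = 54 + 3·(-38) = -60
Policy C (Q − 45, M + 7):
  Q = 16 − 45 = -29
  B = 54 + 3·(-29) = -33
Comparing — Policy A: B=12, Policy B: B=-60, Policy C: B=-33. Lowest is -60 (Policy B).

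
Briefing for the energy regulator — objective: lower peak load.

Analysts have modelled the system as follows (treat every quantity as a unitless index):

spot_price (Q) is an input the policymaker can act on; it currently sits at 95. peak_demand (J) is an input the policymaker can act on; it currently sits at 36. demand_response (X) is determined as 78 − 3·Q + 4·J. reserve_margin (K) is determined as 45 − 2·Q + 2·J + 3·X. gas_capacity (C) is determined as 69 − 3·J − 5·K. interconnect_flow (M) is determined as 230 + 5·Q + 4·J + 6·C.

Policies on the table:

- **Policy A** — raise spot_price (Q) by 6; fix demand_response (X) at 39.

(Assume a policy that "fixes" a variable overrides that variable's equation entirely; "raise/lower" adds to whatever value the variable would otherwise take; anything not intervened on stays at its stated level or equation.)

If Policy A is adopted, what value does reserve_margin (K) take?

32

Policy A (Q + 6, X := 39):
  Q = 95 + 6 = 101
  J = 36
  X = 39
  K = 45 − 2·101 + 2·36 + 3·39 = 32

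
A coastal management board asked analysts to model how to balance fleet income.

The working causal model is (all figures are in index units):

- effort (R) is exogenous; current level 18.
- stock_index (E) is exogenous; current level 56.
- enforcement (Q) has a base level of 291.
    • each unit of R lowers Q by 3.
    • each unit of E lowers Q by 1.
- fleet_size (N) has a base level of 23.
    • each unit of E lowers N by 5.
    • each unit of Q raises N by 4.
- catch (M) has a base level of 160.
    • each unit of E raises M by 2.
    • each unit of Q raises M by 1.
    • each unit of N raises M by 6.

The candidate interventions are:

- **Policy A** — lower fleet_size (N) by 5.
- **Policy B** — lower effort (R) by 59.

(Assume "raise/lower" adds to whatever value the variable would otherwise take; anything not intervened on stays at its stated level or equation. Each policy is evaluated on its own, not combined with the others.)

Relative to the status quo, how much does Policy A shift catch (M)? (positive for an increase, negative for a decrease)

-30

Baseline:
  R = 18
  E = 56
  Q = 291 − 3·18 − 56 = 181
  N = 23 − 5·56 + 4·181 = 467
  M = 160 + 2·56 + 181 + 6·467 = 3255
Policy A (N − 5):
  R = 18
  E = 56
  Q = 291 − 3·18 − 56 = 181
  N = 23 − 5·56 + 4·181 (−5 from intervention) = 462
  M = 160 + 2·56 + 181 + 6·462 = 3225
Change in M: 3225 − 3255 = -30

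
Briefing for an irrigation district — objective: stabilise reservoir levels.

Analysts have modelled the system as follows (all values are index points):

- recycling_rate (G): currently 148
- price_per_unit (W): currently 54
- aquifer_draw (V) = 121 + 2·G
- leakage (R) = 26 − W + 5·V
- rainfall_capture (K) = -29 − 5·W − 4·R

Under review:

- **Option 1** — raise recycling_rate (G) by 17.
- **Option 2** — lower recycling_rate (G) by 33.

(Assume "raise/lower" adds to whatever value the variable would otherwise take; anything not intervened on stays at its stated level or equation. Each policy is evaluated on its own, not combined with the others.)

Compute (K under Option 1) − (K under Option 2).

Option 1 (G + 17):
  G = 148 + 17 = 165
  W = 54
  V = 121 + 2·165 = 451
  R = 26 − 54 + 5·451 = 2227
  K = -29 − 5·54 − 4·2227 = -9207
Option 2 (G − 33):
  G = 148 − 33 = 115
  W = 54
  V = 121 + 2·115 = 351
  R = 26 − 54 + 5·351 = 1727
  K = -29 − 5·54 − 4·1727 = -7207
K: -9207 − (-7207) = -2000

-2000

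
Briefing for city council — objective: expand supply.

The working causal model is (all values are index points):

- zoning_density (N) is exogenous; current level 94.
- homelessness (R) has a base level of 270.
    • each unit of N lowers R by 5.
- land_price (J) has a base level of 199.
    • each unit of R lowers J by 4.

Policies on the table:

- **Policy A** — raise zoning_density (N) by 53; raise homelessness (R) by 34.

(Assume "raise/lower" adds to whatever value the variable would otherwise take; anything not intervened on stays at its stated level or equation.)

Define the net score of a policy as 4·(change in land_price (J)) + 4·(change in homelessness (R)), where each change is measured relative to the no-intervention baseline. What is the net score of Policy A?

2772

Baseline:
  N = 94
  R = 270 − 5·94 = -200
  J = 199 − 4·(-200) = 999
Policy A (N + 53, R + 34):
  N = 94 + 53 = 147
  R = 270 − 5·147 (+34 from intervention) = -431
  J = 199 − 4·(-431) = 1923
ΔJ = 1923 − 999 = 924; ΔR = -431 − (-200) = -231
Score = 4·924 + 4·(-231) = 2772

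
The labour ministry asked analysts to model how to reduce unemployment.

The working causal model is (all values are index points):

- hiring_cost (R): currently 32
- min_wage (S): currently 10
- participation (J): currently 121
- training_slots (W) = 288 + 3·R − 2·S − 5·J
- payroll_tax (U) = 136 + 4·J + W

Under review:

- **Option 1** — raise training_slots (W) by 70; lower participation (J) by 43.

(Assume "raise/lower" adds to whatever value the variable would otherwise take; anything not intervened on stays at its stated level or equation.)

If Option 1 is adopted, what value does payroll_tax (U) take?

Option 1 (W + 70, J − 43):
  R = 32
  S = 10
  J = 121 − 43 = 78
  W = 288 + 3·32 − 2·10 − 5·78 (+70 from intervention) = 44
  U = 136 + 4·78 + 44 = 492

492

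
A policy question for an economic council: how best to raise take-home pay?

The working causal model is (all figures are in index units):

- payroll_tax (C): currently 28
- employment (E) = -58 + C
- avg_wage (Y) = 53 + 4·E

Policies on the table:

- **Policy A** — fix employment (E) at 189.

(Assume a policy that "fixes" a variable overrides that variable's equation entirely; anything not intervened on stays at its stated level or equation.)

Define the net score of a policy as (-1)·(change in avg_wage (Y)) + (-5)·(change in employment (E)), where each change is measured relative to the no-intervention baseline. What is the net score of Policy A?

Baseline:
  C = 28
  E = -58 + 28 = -30
  Y = 53 + 4·(-30) = -67
Policy A (E := 189):
  C = 28
  E = 189
  Y = 53 + 4·189 = 809
ΔY = 809 − (-67) = 876; ΔE = 189 − (-30) = 219
Score = (-1)·876 + (-5)·219 = -1971

-1971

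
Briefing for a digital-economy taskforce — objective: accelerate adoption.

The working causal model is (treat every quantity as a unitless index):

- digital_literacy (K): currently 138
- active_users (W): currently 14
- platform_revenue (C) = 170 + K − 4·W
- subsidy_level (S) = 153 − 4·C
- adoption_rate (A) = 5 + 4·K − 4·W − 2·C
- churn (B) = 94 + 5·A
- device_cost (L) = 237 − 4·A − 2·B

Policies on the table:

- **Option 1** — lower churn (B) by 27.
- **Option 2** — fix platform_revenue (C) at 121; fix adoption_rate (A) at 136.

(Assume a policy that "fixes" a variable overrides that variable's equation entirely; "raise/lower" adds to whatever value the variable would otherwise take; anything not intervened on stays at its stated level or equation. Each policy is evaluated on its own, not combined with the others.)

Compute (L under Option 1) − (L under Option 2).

2000

Option 1 (B − 27):
  K = 138
  W = 14
  C = 170 + 138 − 4·14 = 252
  A = 5 + 4·138 − 4·14 − 2·252 = -3
  B = 94 + 5·(-3) (−27 from intervention) = 52
  L = 237 − 4·(-3) − 2·52 = 145
Option 2 (C := 121, A := 136):
  K = 138
  W = 14
  C = 121
  A = 136
  B = 94 + 5·136 = 774
  L = 237 − 4·136 − 2·774 = -1855
L: 145 − (-1855) = 2000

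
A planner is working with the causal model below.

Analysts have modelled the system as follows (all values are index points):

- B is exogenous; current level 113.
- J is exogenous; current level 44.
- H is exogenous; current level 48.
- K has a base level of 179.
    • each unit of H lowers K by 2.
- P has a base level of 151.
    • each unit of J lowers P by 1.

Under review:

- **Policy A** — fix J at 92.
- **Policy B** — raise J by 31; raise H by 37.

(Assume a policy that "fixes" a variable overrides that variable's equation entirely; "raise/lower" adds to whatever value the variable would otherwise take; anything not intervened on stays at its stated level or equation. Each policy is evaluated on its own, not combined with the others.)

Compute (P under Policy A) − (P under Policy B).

Policy A (J := 92):
  J = 92
  P = 151 − 92 = 59
Policy B (J + 31, H + 37):
  J = 44 + 31 = 75
  P = 151 − 75 = 76
P: 59 − 76 = -17

-17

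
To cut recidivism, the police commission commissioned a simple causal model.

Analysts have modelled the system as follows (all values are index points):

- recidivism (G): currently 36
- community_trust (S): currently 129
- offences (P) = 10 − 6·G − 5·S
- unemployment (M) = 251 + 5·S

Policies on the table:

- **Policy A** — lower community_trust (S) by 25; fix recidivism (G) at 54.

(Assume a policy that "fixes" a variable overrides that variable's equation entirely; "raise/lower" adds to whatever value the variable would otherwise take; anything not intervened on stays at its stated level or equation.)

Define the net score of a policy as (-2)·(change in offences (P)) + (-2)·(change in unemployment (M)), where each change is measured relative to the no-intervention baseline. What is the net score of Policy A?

Baseline:
  G = 36
  S = 129
  P = 10 − 6·36 − 5·129 = -851
  M = 251 + 5·129 = 896
Policy A (S − 25, G := 54):
  G = 54
  S = 129 − 25 = 104
  P = 10 − 6·54 − 5·104 = -834
  M = 251 + 5·104 = 771
ΔP = -834 − (-851) = 17; ΔM = 771 − 896 = -125
Score = (-2)·17 + (-2)·(-125) = 216

216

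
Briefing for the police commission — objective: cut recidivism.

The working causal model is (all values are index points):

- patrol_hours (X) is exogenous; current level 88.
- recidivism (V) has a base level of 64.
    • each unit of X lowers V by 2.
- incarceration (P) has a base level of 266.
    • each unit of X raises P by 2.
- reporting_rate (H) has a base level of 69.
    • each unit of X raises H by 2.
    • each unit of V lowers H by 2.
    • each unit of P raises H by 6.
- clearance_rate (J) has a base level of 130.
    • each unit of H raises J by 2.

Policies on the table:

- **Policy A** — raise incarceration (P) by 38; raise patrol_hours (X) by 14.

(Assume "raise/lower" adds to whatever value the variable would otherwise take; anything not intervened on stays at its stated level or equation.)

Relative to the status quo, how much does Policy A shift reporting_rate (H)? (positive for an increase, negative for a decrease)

480

Baseline:
  X = 88
  V = 64 − 2·88 = -112
  P = 266 + 2·88 = 442
  H = 69 + 2·88 − 2·(-112) + 6·442 = 3121
Policy A (P + 38, X + 14):
  X = 88 + 14 = 102
  V = 64 − 2·102 = -140
  P = 266 + 2·102 (+38 from intervention) = 508
  H = 69 + 2·102 − 2·(-140) + 6·508 = 3601
Change in H: 3601 − 3121 = 480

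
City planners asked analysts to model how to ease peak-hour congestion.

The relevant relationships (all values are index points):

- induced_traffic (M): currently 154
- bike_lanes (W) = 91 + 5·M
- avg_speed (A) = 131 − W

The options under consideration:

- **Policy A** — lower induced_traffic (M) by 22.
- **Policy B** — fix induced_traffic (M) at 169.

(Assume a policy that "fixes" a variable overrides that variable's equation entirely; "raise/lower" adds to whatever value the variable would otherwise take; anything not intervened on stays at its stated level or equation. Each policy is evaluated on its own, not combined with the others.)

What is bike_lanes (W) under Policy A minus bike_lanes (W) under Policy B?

Policy A (M − 22):
  M = 154 − 22 = 132
  W = 91 + 5·132 = 751
Policy B (M := 169):
  M = 169
  W = 91 + 5·169 = 936
W: 751 − 936 = -185

-185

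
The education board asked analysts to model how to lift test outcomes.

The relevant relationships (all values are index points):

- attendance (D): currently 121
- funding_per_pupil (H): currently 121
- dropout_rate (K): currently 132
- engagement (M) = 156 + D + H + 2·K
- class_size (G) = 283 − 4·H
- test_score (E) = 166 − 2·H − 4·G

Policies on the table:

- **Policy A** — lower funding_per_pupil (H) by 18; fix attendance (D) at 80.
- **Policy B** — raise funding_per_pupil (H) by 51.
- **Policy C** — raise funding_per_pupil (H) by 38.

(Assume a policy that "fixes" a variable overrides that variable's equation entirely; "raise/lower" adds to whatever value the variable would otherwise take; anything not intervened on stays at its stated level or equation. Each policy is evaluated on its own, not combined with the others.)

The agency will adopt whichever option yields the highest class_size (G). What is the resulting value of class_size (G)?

Policy A (H − 18, D := 80):
  H = 121 − 18 = 103
  G = 283 − 4·103 = -129
Policy B (H + 51):
  H = 121 + 51 = 172
  G = 283 − 4·172 = -405
Policy C (H + 38):
  H = 121 + 38 = 159
  G = 283 − 4·159 = -353
Comparing — Policy A: G=-129, Policy B: G=-405, Policy C: G=-353. Highest is -129 (Policy A).

-129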